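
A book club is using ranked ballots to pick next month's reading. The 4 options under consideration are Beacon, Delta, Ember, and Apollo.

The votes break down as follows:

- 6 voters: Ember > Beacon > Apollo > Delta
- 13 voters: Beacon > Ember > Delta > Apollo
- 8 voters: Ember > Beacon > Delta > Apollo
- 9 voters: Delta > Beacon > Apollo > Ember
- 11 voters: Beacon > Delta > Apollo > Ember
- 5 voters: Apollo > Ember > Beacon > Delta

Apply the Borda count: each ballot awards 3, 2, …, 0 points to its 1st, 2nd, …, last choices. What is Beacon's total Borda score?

123

Borda scores:
  Beacon: 6·2 + 13·3 + 8·2 + 9·2 + 11·3 + 5·1 = 123
  Delta: 6·0 + 13·1 + 8·1 + 9·3 + 11·2 + 5·0 = 70
  Ember: 6·3 + 13·2 + 8·3 + 9·0 + 11·0 + 5·2 = 78
  Apollo: 6·1 + 13·0 + 8·0 + 9·1 + 11·1 + 5·3 = 41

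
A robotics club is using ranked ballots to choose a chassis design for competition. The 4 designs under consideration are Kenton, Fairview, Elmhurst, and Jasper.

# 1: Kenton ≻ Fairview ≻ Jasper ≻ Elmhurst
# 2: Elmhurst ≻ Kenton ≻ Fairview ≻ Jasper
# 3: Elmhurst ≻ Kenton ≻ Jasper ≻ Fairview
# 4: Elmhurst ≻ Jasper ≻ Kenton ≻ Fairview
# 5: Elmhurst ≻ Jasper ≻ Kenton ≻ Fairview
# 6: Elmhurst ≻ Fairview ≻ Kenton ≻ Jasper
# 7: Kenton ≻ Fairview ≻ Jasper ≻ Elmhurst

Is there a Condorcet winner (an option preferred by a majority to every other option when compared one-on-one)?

Head-to-head results (7 voters total):
Kenton vs Fairview: Kenton wins 6–1.
Kenton vs Elmhurst: Elmhurst wins 5–2.
Kenton vs Jasper: Kenton wins 5–2.
Fairview vs Elmhurst: Elmhurst wins 5–2.
Fairview vs Jasper: Fairview wins 4–3.
Elmhurst vs Jasper: Elmhurst wins 5–2.
Elmhurst beats each rival — Kenton (5–2), Fairview (5–2), Jasper (5–2) — so Elmhurst is the Condorcet winner.

Yes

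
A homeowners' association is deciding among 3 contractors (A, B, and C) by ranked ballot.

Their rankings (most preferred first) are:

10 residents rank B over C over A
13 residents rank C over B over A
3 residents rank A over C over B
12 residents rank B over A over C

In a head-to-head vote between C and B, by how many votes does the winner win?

6

Ballots ranking C above B: 13+3 = 16.
Ballots ranking B above C: 10+12 = 22.
B wins 22–16, a margin of 6.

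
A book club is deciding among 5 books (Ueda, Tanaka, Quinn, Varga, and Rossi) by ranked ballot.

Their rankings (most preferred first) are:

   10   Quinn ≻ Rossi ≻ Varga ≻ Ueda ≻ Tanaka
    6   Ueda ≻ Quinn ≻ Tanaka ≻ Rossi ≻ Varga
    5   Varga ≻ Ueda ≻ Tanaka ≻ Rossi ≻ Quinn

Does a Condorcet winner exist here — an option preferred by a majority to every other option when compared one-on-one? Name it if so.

Head-to-head results (21 voters total):
Ueda vs Tanaka: Ueda wins 21–0.
Ueda vs Quinn: Ueda wins 11–10.
Ueda vs Varga: Varga wins 15–6.
Ueda vs Rossi: Ueda wins 11–10.
Tanaka vs Quinn: Quinn wins 16–5.
Tanaka vs Varga: Varga wins 15–6.
Tanaka vs Rossi: Tanaka wins 11–10.
Quinn vs Varga: Quinn wins 16–5.
Quinn vs Rossi: Quinn wins 16–5.
Varga vs Rossi: Rossi wins 16–5.
No candidate beats all others: Ueda beats Quinn beats Varga beats Ueda, a majority cycle.

None — there is no Condorcet winner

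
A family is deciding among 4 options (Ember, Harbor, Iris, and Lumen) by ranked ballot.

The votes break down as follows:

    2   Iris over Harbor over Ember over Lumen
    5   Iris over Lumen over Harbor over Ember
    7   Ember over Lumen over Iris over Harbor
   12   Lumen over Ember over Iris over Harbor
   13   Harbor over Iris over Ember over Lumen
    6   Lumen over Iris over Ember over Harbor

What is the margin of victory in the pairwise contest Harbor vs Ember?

Ballots ranking Harbor above Ember: 2+5+13 = 20.
Ballots ranking Ember above Harbor: 7+12+6 = 25.
Ember wins 25–20, a margin of 5.

5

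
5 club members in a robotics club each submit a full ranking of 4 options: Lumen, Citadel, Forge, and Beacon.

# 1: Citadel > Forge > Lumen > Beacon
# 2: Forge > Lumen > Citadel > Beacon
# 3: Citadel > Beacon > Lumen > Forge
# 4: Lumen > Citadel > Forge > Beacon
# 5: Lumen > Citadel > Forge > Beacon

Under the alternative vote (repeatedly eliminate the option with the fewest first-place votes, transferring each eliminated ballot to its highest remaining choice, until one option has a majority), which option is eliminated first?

Round 1: Lumen 2, Citadel 2, Forge 1, Beacon 0. Beacon has the fewest and is eliminated.
Round 2: Lumen 2, Citadel 2, Forge 1. Forge has the fewest and is eliminated.
Round 3: Lumen 3, Citadel 2. Lumen has a majority.

Beacon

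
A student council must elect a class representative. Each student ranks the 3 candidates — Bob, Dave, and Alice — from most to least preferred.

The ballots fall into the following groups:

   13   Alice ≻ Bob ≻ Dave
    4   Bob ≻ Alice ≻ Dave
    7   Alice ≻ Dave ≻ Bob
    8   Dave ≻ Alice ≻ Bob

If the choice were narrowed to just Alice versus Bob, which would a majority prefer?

Alice

Ballots ranking Alice above Bob: 13+7+8 = 28.
Ballots ranking Bob above Alice: 4.
Alice wins the head-to-head, 28–4.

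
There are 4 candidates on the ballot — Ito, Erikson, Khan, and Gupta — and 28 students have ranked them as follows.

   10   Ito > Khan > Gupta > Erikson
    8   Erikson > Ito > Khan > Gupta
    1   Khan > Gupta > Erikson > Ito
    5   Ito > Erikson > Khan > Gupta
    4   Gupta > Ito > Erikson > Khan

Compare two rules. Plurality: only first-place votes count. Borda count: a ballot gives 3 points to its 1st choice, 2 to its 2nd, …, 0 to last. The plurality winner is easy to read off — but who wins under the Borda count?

Plurality first-place counts: Ito 15, Erikson 8, Khan 1, Gupta 4 → Ito.
Borda totals: Ito 69, Erikson 39, Khan 36, Gupta 24 → Ito.

Ito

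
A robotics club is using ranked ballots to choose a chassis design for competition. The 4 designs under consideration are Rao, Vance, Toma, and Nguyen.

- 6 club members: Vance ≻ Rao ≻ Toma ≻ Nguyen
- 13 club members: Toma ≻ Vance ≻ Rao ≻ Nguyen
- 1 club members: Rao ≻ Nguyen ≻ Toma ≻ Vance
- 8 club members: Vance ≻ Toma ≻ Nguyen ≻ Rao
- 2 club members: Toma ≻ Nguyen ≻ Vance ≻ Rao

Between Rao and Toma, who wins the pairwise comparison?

Toma

Ballots ranking Rao above Toma: 6+1 = 7.
Ballots ranking Toma above Rao: 13+8+2 = 23.
Toma wins the head-to-head, 23–7.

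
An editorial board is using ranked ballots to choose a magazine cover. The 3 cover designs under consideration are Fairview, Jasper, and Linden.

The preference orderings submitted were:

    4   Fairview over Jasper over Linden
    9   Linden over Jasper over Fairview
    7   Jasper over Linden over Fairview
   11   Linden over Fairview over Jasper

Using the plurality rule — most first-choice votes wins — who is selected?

First-place vote totals:
  Fairview: 4
  Jasper: 7
  Linden: 20
Linden has the most first-place votes.

Linden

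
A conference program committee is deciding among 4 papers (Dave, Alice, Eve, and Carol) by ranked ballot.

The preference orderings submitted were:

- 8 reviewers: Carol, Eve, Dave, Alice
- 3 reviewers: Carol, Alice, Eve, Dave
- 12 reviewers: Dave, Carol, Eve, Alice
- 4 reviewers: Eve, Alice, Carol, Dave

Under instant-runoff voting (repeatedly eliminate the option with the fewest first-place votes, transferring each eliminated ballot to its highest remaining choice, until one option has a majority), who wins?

Round 1: Dave 12, Carol 11, Eve 4, Alice 0. Alice has the fewest and is eliminated.
Round 2: Dave 12, Carol 11, Eve 4. Eve has the fewest and is eliminated.
Round 3: Carol 15, Dave 12. Carol has a majority.

Carol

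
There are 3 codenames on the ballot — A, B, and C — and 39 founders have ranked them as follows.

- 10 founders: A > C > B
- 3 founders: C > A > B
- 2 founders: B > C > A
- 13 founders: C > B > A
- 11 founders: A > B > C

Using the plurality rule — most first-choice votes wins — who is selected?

First-place vote totals:
  A: 21
  B: 2
  C: 16
A has the most first-place votes.

A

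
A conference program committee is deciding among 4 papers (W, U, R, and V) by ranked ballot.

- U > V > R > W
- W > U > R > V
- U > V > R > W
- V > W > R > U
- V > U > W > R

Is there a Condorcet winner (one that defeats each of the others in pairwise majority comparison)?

Head-to-head results (5 voters total):
W vs U: U wins 3–2.
W vs R: W wins 3–2.
W vs V: V wins 4–1.
U vs R: U wins 4–1.
U vs V: U wins 3–2.
R vs V: V wins 4–1.
U beats each rival — W (3–2), R (4–1), V (3–2) — so U is the Condorcet winner.

Yes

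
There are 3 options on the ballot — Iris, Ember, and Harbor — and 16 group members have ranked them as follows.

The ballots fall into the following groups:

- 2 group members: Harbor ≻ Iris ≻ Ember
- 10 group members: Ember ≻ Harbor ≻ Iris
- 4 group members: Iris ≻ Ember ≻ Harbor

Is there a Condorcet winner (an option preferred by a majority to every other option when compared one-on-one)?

Yes

Head-to-head results (16 voters total):
Iris vs Ember: Ember wins 10–6.
Iris vs Harbor: Harbor wins 12–4.
Ember vs Harbor: Ember wins 14–2.
Ember beats each rival — Iris (10–6), Harbor (14–2) — so Ember is the Condorcet winner.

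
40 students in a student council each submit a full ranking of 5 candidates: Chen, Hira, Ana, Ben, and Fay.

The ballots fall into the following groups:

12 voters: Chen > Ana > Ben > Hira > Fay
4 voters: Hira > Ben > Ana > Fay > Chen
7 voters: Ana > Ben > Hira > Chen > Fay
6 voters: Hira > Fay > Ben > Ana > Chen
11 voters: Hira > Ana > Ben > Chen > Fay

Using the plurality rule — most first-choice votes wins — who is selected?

First-place vote totals:
  Chen: 12
  Hira: 21
  Ana: 7
  Ben: 0
  Fay: 0
Hira has the most first-place votes.

Hira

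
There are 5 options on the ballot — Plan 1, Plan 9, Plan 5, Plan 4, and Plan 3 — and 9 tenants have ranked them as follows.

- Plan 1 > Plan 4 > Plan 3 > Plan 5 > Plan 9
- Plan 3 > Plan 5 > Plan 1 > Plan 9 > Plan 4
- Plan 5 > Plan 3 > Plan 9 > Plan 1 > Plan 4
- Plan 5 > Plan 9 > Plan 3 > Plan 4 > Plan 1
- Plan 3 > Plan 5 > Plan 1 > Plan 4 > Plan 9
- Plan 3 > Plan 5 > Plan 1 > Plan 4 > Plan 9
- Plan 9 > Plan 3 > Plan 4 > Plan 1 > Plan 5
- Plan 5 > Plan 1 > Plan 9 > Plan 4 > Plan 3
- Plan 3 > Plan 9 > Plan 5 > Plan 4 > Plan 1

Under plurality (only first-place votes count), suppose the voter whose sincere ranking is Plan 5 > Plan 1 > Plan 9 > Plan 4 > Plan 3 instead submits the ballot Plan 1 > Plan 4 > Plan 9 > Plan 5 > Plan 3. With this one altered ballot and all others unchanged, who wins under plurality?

Plan 3

First-place totals with the altered ballot: Plan 1 2, Plan 9 1, Plan 5 2, Plan 4 0, Plan 3 4.
The winner is unchanged: still Plan 3.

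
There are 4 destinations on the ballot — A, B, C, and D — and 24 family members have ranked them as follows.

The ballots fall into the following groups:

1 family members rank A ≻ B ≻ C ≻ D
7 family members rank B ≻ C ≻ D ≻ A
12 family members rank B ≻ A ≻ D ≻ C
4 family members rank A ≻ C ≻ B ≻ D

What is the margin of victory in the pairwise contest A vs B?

Ballots ranking A above B: 1+4 = 5.
Ballots ranking B above A: 7+12 = 19.
B wins 19–5, a margin of 14.

14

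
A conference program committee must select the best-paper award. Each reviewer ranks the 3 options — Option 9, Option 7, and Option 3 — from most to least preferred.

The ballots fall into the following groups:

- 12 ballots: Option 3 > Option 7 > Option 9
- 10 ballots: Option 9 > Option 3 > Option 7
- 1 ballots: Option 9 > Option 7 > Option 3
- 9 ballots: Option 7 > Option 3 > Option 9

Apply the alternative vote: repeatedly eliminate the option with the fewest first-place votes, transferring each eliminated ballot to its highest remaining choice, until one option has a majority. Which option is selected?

Option 3

Round 1: Option 3 12, Option 9 11, Option 7 9. Option 7 has the fewest and is eliminated.
Round 2: Option 3 21, Option 9 11. Option 3 has a majority.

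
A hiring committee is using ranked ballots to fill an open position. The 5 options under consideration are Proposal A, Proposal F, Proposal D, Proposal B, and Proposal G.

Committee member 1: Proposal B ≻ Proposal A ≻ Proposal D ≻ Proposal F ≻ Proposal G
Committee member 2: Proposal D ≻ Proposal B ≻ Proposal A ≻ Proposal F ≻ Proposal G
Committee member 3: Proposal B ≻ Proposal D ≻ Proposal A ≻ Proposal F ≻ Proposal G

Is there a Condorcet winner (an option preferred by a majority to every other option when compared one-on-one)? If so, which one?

Head-to-head results (3 voters total):
Proposal A vs Proposal F: Proposal A wins 3–0.
Proposal A vs Proposal D: Proposal D wins 2–1.
Proposal A vs Proposal B: Proposal B wins 3–0.
Proposal A vs Proposal G: Proposal A wins 3–0.
Proposal F vs Proposal D: Proposal D wins 3–0.
Proposal F vs Proposal B: Proposal B wins 3–0.
Proposal F vs Proposal G: Proposal F wins 3–0.
Proposal D vs Proposal B: Proposal B wins 2–1.
Proposal D vs Proposal G: Proposal D wins 3–0.
Proposal B vs Proposal G: Proposal B wins 3–0.
Proposal B beats each rival — Proposal A (3–0), Proposal F (3–0), Proposal D (2–1), Proposal G (3–0) — so Proposal B is the Condorcet winner.

Proposal B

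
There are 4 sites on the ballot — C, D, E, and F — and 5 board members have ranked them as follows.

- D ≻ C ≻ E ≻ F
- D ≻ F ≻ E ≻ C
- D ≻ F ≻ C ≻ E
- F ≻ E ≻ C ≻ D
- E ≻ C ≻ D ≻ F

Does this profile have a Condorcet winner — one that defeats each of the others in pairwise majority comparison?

Yes

Head-to-head results (5 voters total):
C vs D: D wins 3–2.
C vs E: E wins 3–2.
C vs F: F wins 3–2.
D vs E: D wins 3–2.
D vs F: D wins 4–1.
E vs F: F wins 3–2.
D beats each rival — C (3–2), E (3–2), F (4–1) — so D is the Condorcet winner.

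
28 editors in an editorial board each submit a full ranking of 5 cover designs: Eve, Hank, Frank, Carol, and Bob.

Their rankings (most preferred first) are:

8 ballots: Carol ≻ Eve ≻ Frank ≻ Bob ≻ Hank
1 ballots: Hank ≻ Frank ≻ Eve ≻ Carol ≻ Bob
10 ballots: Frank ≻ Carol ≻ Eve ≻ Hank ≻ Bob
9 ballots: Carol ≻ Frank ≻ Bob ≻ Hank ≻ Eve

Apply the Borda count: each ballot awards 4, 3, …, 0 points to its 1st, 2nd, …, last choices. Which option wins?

Borda scores:
  Eve: 8·3 + 2 + 10·2 + 9·0 = 46
  Hank: 8·0 + 4 + 10·1 + 9·1 = 23
  Frank: 8·2 + 3 + 10·4 + 9·3 = 86
  Carol: 8·4 + 1 + 10·3 + 9·4 = 99
  Bob: 8·1 + 0 + 10·0 + 9·2 = 26
Carol has the highest total.

Carol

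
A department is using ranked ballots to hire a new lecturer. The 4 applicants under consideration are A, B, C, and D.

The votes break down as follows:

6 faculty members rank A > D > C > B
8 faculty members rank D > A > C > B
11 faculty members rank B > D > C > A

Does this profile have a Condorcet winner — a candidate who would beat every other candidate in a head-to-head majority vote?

Yes

Head-to-head results (25 voters total):
A vs B: A wins 14–11.
A vs C: A wins 14–11.
A vs D: D wins 19–6.
B vs C: C wins 14–11.
B vs D: D wins 14–11.
C vs D: D wins 25–0.
D beats each rival — A (19–6), B (14–11), C (25–0) — so D is the Condorcet winner.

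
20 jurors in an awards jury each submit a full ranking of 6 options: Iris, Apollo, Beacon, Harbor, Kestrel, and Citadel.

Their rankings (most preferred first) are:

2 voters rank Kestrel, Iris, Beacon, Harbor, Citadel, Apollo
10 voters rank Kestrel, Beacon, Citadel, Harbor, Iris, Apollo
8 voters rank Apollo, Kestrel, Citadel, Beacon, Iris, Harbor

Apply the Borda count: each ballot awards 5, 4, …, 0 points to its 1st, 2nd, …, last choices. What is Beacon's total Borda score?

62

Borda scores:
  Iris: 2·4 + 10·1 + 8·1 = 26
  Apollo: 2·0 + 10·0 + 8·5 = 40
  Beacon: 2·3 + 10·4 + 8·2 = 62
  Harbor: 2·2 + 10·2 + 8·0 = 24
  Kestrel: 2·5 + 10·5 + 8·4 = 92
  Citadel: 2·1 + 10·3 + 8·3 = 56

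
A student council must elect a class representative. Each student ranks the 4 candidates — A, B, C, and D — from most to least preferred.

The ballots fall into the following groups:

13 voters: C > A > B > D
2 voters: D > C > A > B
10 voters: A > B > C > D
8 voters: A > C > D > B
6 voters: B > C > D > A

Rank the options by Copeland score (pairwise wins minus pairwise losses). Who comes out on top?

C

Pairwise results:
  A vs B: A wins 33–6.
  A vs C: C wins 21–18.
  A vs D: A wins 31–8.
  B vs C: C wins 23–16.
  B vs D: B wins 29–10.
  C vs D: C wins 37–2.
Copeland scores (wins − losses):
  A: 2 − 1 = 1
  B: 1 − 2 = -1
  C: 3 − 0 = 3
  D: 0 − 3 = -3
C has the best Copeland score.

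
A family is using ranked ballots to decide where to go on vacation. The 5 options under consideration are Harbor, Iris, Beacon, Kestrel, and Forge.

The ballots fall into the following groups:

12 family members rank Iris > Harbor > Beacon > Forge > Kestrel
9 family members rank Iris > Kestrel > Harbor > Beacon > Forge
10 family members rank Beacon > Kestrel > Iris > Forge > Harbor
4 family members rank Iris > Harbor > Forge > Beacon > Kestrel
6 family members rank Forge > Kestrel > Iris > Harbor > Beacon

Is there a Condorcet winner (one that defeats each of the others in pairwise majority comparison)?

Yes

Head-to-head results (41 voters total):
Harbor vs Iris: Iris wins 41–0.
Harbor vs Beacon: Harbor wins 31–10.
Harbor vs Kestrel: Kestrel wins 25–16.
Harbor vs Forge: Harbor wins 25–16.
Iris vs Beacon: Iris wins 31–10.
Iris vs Kestrel: Iris wins 25–16.
Iris vs Forge: Iris wins 35–6.
Beacon vs Kestrel: Beacon wins 26–15.
Beacon vs Forge: Beacon wins 31–10.
Kestrel vs Forge: Forge wins 22–19.
Iris beats each rival — Harbor (41–0), Beacon (31–10), Kestrel (25–16), Forge (35–6) — so Iris is the Condorcet winner.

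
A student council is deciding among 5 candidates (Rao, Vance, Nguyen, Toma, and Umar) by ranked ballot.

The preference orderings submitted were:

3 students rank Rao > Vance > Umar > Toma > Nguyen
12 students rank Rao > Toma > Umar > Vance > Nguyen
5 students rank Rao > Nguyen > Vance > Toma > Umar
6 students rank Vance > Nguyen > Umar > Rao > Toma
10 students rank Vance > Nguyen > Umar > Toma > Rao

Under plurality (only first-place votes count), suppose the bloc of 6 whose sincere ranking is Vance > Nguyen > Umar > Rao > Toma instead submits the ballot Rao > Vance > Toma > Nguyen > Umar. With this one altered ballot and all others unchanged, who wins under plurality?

Rao

First-place totals with the altered ballot: Rao 26, Vance 10, Nguyen 0, Toma 0, Umar 0.
The winner is unchanged: still Rao.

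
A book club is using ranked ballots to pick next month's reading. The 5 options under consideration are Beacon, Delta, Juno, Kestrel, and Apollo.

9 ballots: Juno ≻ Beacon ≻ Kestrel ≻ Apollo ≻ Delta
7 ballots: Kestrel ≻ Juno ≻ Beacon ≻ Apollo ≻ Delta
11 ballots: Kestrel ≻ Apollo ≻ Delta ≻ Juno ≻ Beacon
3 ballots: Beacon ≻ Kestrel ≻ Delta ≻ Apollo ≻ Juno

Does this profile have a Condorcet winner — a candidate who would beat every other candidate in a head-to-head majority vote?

Head-to-head results (30 voters total):
Beacon vs Delta: Beacon wins 19–11.
Beacon vs Juno: Juno wins 27–3.
Beacon vs Kestrel: Kestrel wins 18–12.
Beacon vs Apollo: Beacon wins 19–11.
Delta vs Juno: Juno wins 16–14.
Delta vs Kestrel: Kestrel wins 30–0.
Delta vs Apollo: Apollo wins 27–3.
Juno vs Kestrel: Kestrel wins 21–9.
Juno vs Apollo: Juno wins 16–14.
Kestrel vs Apollo: Kestrel wins 30–0.
Kestrel beats each rival — Beacon (18–12), Delta (30–0), Juno (21–9), Apollo (30–0) — so Kestrel is the Condorcet winner.

Yes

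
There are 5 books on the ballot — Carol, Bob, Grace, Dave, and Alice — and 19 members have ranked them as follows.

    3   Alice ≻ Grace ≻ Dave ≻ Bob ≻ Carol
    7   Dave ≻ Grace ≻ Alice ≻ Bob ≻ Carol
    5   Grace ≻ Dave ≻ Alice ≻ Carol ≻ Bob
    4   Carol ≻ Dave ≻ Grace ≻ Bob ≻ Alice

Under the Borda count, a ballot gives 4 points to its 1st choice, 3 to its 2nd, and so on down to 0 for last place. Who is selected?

Borda scores:
  Carol: 3·0 + 7·0 + 5·1 + 4·4 = 21
  Bob: 3·1 + 7·1 + 5·0 + 4·1 = 14
  Grace: 3·3 + 7·3 + 5·4 + 4·2 = 58
  Dave: 3·2 + 7·4 + 5·3 + 4·3 = 61
  Alice: 3·4 + 7·2 + 5·2 + 4·0 = 36
Dave has the highest total.

Dave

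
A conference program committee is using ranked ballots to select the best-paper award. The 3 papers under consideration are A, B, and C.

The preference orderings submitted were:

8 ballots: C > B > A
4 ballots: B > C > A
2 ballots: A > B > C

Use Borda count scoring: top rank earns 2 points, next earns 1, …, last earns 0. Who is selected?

Borda scores:
  A: 8·0 + 4·0 + 2·2 = 4
  B: 8·1 + 4·2 + 2·1 = 18
  C: 8·2 + 4·1 + 2·0 = 20
C has the highest total.

C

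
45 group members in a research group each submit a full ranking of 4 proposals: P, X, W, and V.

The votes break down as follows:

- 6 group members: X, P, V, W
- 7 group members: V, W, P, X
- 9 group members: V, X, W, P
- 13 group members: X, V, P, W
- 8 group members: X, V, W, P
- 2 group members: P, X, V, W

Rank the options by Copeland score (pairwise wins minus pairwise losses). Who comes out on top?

Pairwise results:
  P vs X: X wins 36–9.
  P vs W: W wins 24–21.
  P vs V: V wins 37–8.
  X vs W: X wins 38–7.
  X vs V: X wins 29–16.
  W vs V: V wins 45–0.
Copeland scores (wins − losses):
  P: 0 − 3 = -3
  X: 3 − 0 = 3
  W: 1 − 2 = -1
  V: 2 − 1 = 1
X has the best Copeland score.

X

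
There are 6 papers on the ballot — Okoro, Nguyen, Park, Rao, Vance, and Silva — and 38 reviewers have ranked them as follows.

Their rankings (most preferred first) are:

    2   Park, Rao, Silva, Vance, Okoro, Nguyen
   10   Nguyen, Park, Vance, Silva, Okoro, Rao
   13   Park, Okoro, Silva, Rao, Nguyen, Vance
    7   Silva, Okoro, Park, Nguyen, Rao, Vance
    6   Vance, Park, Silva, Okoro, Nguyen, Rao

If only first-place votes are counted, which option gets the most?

First-place vote totals:
  Okoro: 0
  Nguyen: 10
  Park: 15
  Rao: 0
  Vance: 6
  Silva: 7
Park has the most first-place votes.

Park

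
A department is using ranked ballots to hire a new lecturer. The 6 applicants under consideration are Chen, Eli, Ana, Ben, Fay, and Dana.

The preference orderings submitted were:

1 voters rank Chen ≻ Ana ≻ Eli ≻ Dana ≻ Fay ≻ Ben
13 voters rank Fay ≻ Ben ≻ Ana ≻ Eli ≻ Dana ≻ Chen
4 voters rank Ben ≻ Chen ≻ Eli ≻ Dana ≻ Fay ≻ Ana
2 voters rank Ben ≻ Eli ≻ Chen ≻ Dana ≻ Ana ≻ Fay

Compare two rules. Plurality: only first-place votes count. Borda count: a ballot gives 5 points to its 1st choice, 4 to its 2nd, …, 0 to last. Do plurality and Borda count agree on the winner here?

Plurality first-place counts: Chen 1, Eli 0, Ana 0, Ben 6, Fay 13, Dana 0 → Fay.
Borda totals: Chen 27, Eli 49, Ana 45, Ben 82, Fay 70, Dana 27 → Ben.
The two rules disagree: plurality picks Fay, Borda picks Ben.

No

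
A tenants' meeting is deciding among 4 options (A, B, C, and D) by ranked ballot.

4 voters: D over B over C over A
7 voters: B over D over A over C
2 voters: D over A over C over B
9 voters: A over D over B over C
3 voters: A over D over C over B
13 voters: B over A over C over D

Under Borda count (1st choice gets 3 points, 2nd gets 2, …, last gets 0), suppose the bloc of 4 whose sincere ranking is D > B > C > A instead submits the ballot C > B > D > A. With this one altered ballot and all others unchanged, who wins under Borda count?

B

Borda totals with the altered ballot: A 73, B 77, C 30, D 48.
The winner is unchanged: still B.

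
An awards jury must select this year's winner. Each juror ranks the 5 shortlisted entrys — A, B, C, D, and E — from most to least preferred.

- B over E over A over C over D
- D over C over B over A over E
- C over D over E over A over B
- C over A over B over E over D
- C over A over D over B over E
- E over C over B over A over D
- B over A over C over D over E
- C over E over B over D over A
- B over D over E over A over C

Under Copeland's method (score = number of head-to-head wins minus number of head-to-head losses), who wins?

Pairwise results:
  A vs B: B wins 6–3.
  A vs C: C wins 6–3.
  A vs D: A wins 5–4.
  A vs E: E wins 5–4.
  B vs C: C wins 6–3.
  B vs D: B wins 6–3.
  B vs E: B wins 6–3.
  C vs D: C wins 7–2.
  C vs E: C wins 6–3.
  D vs E: D wins 5–4.
Copeland scores (wins − losses):
  A: 1 − 3 = -2
  B: 3 − 1 = 2
  C: 4 − 0 = 4
  D: 1 − 3 = -2
  E: 1 − 3 = -2
C has the best Copeland score.

C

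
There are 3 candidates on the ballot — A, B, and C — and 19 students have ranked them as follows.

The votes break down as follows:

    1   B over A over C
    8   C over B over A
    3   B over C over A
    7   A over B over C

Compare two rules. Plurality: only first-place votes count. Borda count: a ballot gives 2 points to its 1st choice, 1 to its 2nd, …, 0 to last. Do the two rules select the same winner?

Plurality first-place counts: A 7, B 4, C 8 → C.
Borda totals: A 15, B 23, C 19 → B.
The two rules disagree: plurality picks C, Borda picks B.

No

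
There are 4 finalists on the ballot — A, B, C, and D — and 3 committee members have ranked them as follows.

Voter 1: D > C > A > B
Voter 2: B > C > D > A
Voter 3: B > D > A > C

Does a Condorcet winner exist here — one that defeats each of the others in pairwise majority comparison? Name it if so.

Head-to-head results (3 voters total):
A vs B: B wins 2–1.
A vs C: C wins 2–1.
A vs D: D wins 3–0.
B vs C: B wins 2–1.
B vs D: B wins 2–1.
C vs D: D wins 2–1.
B beats each rival — A (2–1), C (2–1), D (2–1) — so B is the Condorcet winner.

B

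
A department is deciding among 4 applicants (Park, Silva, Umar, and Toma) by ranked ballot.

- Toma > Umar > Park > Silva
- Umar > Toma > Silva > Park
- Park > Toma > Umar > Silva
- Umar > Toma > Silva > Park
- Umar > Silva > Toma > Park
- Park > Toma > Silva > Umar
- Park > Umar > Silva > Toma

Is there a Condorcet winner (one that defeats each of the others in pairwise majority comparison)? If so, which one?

Head-to-head results (7 voters total):
Park vs Silva: Park wins 4–3.
Park vs Umar: Umar wins 4–3.
Park vs Toma: Toma wins 4–3.
Silva vs Umar: Umar wins 6–1.
Silva vs Toma: Toma wins 5–2.
Umar vs Toma: Umar wins 4–3.
Umar beats each rival — Park (4–3), Silva (6–1), Toma (4–3) — so Umar is the Condorcet winner.

Umar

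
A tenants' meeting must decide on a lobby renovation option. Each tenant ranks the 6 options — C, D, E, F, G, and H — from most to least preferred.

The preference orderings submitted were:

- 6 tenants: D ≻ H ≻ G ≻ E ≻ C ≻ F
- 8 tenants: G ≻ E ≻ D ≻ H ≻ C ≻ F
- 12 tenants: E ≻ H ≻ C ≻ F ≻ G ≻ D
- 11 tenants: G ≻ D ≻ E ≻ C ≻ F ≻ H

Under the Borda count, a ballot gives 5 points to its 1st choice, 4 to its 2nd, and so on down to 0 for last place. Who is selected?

Borda scores:
  C: 6·1 + 8·1 + 12·3 + 11·2 = 72
  D: 6·5 + 8·3 + 12·0 + 11·4 = 98
  E: 6·2 + 8·4 + 12·5 + 11·3 = 137
  F: 6·0 + 8·0 + 12·2 + 11·1 = 35
  G: 6·3 + 8·5 + 12·1 + 11·5 = 125
  H: 6·4 + 8·2 + 12·4 + 11·0 = 88
E has the highest total.

E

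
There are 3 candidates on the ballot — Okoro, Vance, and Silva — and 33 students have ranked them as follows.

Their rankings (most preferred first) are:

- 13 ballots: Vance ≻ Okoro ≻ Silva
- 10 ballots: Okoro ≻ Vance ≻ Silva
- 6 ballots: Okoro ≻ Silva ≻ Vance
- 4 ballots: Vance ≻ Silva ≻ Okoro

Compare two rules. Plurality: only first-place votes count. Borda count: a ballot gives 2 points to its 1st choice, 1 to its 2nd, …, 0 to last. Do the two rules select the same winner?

Plurality first-place counts: Okoro 16, Vance 17, Silva 0 → Vance.
Borda totals: Okoro 45, Vance 44, Silva 10 → Okoro.
The two rules disagree: plurality picks Vance, Borda picks Okoro.

No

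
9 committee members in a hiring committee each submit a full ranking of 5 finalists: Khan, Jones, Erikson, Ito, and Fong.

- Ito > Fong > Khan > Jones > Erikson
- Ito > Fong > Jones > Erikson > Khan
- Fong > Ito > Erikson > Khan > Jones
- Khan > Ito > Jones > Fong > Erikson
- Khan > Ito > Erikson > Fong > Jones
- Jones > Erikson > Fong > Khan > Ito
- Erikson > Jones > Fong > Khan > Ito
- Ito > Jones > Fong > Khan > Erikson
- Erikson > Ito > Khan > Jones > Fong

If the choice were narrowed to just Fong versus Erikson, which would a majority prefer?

Fong

Ballots ranking Fong above Erikson: 5.
Ballots ranking Erikson above Fong: 4.
Fong wins the head-to-head, 5–4.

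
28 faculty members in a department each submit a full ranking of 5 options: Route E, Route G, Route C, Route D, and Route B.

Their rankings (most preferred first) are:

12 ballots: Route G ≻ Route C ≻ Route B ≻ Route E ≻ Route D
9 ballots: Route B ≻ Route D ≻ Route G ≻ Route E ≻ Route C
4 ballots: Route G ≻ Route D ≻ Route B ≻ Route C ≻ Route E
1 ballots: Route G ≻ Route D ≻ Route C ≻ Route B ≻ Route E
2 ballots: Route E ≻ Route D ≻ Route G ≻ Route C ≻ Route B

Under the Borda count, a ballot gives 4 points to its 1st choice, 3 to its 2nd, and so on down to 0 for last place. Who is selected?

Borda scores:
  Route E: 12·1 + 9·1 + 4·0 + 0 + 2·4 = 29
  Route G: 12·4 + 9·2 + 4·4 + 4 + 2·2 = 90
  Route C: 12·3 + 9·0 + 4·1 + 2 + 2·1 = 44
  Route D: 12·0 + 9·3 + 4·3 + 3 + 2·3 = 48
  Route B: 12·2 + 9·4 + 4·2 + 1 + 2·0 = 69
Route G has the highest total.

Route G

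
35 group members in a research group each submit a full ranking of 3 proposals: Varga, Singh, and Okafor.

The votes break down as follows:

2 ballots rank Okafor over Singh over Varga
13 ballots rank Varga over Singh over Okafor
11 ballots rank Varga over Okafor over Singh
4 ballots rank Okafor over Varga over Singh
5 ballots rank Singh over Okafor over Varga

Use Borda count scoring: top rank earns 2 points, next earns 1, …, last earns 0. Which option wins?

Borda scores:
  Varga: 2·0 + 13·2 + 11·2 + 4·1 + 5·0 = 52
  Singh: 2·1 + 13·1 + 11·0 + 4·0 + 5·2 = 25
  Okafor: 2·2 + 13·0 + 11·1 + 4·2 + 5·1 = 28
Varga has the highest total.

Varga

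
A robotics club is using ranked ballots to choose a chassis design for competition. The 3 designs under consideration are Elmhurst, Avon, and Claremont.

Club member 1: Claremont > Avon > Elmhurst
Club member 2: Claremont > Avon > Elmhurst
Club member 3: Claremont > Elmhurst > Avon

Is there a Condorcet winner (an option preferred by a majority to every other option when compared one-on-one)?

Head-to-head results (3 voters total):
Elmhurst vs Avon: Avon wins 2–1.
Elmhurst vs Claremont: Claremont wins 3–0.
Avon vs Claremont: Claremont wins 3–0.
Claremont beats each rival — Elmhurst (3–0), Avon (3–0) — so Claremont is the Condorcet winner.

Yes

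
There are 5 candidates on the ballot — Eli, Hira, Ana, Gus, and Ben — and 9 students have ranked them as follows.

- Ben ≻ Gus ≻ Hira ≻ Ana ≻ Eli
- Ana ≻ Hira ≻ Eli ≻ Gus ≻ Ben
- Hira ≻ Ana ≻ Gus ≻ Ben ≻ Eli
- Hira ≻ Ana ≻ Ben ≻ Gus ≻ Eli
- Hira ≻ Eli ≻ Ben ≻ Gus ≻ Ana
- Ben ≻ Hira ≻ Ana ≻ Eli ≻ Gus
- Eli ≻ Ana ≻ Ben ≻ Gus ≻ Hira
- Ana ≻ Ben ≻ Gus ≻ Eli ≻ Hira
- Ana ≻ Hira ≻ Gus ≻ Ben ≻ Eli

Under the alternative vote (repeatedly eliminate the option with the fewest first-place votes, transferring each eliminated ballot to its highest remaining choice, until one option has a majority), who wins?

Hira

Round 1: Hira 3, Ana 3, Ben 2, Eli 1, Gus 0. Gus has the fewest and is eliminated.
Round 2: Hira 3, Ana 3, Ben 2, Eli 1. Eli has the fewest and is eliminated.
Round 3: Ana 4, Hira 3, Ben 2. Ben has the fewest and is eliminated.
Round 4: Hira 5, Ana 4. Hira has a majority.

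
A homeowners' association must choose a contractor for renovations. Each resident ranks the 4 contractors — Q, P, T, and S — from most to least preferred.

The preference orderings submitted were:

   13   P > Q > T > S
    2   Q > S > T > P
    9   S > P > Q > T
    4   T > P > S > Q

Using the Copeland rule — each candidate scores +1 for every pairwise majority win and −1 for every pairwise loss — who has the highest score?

P

Pairwise results:
  Q vs P: P wins 26–2.
  Q vs T: Q wins 24–4.
  Q vs S: Q wins 15–13.
  P vs T: P wins 22–6.
  P vs S: P wins 17–11.
  T vs S: T wins 17–11.
Copeland scores (wins − losses):
  Q: 2 − 1 = 1
  P: 3 − 0 = 3
  T: 1 − 2 = -1
  S: 0 − 3 = -3
P has the best Copeland score.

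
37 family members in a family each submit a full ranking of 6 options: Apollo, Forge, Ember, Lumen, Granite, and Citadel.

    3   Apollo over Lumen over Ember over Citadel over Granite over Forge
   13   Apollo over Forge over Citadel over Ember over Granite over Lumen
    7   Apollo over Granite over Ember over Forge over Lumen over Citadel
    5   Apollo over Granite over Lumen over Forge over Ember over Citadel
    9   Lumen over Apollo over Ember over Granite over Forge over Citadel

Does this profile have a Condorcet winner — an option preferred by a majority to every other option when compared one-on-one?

Head-to-head results (37 voters total):
Apollo vs Forge: Apollo wins 37–0.
Apollo vs Ember: Apollo wins 37–0.
Apollo vs Lumen: Apollo wins 28–9.
Apollo vs Granite: Apollo wins 37–0.
Apollo vs Citadel: Apollo wins 37–0.
Forge vs Ember: Ember wins 19–18.
Forge vs Lumen: Forge wins 20–17.
Forge vs Granite: Granite wins 24–13.
Forge vs Citadel: Forge wins 34–3.
Ember vs Lumen: Ember wins 20–17.
Ember vs Granite: Ember wins 25–12.
Ember vs Citadel: Ember wins 24–13.
Lumen vs Granite: Granite wins 25–12.
Lumen vs Citadel: Lumen wins 24–13.
Granite vs Citadel: Granite wins 21–16.
Apollo beats each rival — Forge (37–0), Ember (37–0), Lumen (28–9), Granite (37–0), Citadel (37–0) — so Apollo is the Condorcet winner.

Yes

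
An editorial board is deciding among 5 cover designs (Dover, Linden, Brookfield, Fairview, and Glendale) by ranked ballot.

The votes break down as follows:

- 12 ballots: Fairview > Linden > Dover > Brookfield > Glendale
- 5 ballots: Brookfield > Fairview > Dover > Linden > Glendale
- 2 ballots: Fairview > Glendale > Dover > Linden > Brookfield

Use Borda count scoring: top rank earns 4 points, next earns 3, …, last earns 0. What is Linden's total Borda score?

Borda scores:
  Dover: 12·2 + 5·2 + 2·2 = 38
  Linden: 12·3 + 5·1 + 2·1 = 43
  Brookfield: 12·1 + 5·4 + 2·0 = 32
  Fairview: 12·4 + 5·3 + 2·4 = 71
  Glendale: 12·0 + 5·0 + 2·3 = 6

43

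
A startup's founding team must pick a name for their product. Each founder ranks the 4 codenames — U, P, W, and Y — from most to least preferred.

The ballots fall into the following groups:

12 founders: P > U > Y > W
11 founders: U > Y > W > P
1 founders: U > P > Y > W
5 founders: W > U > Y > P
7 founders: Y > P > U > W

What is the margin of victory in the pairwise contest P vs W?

4

Ballots ranking P above W: 12+1+7 = 20.
Ballots ranking W above P: 11+5 = 16.
P wins 20–16, a margin of 4.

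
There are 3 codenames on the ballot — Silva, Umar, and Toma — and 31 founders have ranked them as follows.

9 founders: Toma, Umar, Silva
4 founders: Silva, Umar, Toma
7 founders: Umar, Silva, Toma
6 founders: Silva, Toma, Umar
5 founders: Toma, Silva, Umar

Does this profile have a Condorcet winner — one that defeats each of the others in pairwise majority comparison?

No

Head-to-head results (31 voters total):
Silva vs Umar: Umar wins 16–15.
Silva vs Toma: Silva wins 17–14.
Umar vs Toma: Toma wins 20–11.
No candidate beats all others: Silva beats Toma beats Umar beats Silva, a majority cycle.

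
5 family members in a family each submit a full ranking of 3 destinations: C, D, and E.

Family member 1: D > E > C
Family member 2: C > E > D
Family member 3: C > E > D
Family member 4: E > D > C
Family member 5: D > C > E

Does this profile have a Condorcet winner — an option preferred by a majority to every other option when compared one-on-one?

No

Head-to-head results (5 voters total):
C vs D: D wins 3–2.
C vs E: C wins 3–2.
D vs E: E wins 3–2.
No candidate beats all others: C beats E beats D beats C, a majority cycle.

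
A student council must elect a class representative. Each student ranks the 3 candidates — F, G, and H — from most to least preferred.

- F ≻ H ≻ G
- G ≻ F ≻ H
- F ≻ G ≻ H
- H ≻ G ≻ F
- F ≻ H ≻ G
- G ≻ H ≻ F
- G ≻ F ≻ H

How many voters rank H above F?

2

Ballots ranking H above F: 2.
Ballots ranking F above H: 5.
So 2 of 7 voters prefer H to F.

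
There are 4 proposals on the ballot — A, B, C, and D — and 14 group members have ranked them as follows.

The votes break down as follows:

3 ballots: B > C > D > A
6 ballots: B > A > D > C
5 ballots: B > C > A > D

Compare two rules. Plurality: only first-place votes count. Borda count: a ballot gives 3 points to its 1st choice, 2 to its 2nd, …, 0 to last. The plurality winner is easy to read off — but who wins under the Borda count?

B

Plurality first-place counts: A 0, B 14, C 0, D 0 → B.
Borda totals: A 17, B 42, C 16, D 9 → B.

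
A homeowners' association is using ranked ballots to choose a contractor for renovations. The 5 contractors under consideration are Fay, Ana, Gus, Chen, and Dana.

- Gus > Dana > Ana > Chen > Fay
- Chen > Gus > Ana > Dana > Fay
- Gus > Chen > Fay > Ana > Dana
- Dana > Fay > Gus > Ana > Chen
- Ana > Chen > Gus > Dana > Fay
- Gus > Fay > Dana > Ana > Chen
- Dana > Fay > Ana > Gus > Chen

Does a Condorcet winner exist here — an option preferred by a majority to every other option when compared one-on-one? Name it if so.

Head-to-head results (7 voters total):
Fay vs Ana: Fay wins 4–3.
Fay vs Gus: Gus wins 5–2.
Fay vs Chen: Chen wins 4–3.
Fay vs Dana: Dana wins 5–2.
Ana vs Gus: Gus wins 5–2.
Ana vs Chen: Ana wins 5–2.
Ana vs Dana: Dana wins 4–3.
Gus vs Chen: Gus wins 5–2.
Gus vs Dana: Gus wins 5–2.
Chen vs Dana: Dana wins 4–3.
Gus beats each rival — Fay (5–2), Ana (5–2), Chen (5–2), Dana (5–2) — so Gus is the Condorcet winner.

Gus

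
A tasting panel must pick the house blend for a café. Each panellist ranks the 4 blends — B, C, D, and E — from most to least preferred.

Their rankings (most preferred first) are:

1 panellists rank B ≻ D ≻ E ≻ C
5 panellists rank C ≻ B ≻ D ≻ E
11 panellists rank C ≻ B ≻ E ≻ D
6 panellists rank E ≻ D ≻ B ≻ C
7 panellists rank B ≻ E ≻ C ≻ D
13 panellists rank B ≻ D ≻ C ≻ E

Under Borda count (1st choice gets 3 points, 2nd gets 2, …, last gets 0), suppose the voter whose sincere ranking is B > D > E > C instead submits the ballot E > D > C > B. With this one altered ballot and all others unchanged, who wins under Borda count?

Borda totals with the altered ballot: B 98, C 69, D 45, E 46.
The winner is unchanged: still B.

B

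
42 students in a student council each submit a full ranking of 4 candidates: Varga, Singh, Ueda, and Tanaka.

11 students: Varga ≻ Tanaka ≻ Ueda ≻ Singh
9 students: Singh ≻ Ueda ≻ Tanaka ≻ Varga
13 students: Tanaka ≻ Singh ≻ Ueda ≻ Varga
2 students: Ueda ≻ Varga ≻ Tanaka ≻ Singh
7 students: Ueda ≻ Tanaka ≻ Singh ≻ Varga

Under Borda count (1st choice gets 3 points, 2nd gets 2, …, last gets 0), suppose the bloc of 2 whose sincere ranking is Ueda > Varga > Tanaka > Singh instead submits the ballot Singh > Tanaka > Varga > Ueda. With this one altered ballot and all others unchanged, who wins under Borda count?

Tanaka

Borda totals with the altered ballot: Varga 35, Singh 66, Ueda 63, Tanaka 88.
The winner is unchanged: still Tanaka.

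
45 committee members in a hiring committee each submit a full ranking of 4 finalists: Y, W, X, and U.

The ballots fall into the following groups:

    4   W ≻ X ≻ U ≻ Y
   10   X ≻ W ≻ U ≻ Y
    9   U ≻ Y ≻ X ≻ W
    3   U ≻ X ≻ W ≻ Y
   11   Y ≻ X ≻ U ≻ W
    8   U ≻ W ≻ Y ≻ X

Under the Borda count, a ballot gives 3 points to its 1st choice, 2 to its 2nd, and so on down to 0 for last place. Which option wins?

Borda scores:
  Y: 4·0 + 10·0 + 9·2 + 3·0 + 11·3 + 8·1 = 59
  W: 4·3 + 10·2 + 9·0 + 3·1 + 11·0 + 8·2 = 51
  X: 4·2 + 10·3 + 9·1 + 3·2 + 11·2 + 8·0 = 75
  U: 4·1 + 10·1 + 9·3 + 3·3 + 11·1 + 8·3 = 85
U has the highest total.

U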